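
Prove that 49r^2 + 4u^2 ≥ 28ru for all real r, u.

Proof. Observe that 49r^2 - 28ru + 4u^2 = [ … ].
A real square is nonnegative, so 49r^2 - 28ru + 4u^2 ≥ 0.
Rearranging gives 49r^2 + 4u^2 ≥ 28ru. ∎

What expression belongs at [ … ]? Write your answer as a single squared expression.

The leading and trailing coefficients are 7^2 and 2^2, and 28 = 2·7·2, so the trinomial is (7r - 2u)^2.
Hence 49r^2 - 28ru + 4u^2 ≥ 0.

(7r - 2u)^2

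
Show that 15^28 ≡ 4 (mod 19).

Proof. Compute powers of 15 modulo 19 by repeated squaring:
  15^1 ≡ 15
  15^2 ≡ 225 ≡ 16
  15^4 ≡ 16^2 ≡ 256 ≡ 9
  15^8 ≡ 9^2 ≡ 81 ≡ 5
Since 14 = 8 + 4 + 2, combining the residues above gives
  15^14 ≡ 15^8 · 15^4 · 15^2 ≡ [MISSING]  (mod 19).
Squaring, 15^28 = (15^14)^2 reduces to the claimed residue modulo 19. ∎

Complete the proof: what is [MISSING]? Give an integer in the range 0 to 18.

17

Multiply the listed residues: 5 · 9 · 16 = 45 → 720.
Reducing modulo 19: 720 = 37·19 + 17, so 15^14 ≡ 17.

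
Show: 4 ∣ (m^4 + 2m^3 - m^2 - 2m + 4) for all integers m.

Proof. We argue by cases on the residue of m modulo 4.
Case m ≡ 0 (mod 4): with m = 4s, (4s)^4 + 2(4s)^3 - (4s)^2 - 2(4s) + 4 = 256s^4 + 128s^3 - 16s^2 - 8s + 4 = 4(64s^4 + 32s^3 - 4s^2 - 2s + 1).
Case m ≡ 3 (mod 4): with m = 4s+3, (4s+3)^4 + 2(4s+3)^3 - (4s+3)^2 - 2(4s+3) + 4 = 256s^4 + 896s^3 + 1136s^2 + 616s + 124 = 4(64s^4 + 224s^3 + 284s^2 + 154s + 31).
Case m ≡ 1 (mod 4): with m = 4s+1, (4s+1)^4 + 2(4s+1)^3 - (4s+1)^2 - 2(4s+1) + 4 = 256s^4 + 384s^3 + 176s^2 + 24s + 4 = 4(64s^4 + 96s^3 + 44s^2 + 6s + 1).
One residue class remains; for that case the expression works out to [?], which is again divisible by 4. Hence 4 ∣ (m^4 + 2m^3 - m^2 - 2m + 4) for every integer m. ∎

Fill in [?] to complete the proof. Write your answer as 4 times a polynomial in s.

4(64s^4 + 160s^3 + 140s^2 + 50s + 7)

The residues treated are {0, 3, 1}, so the missing case is m ≡ 2 (mod 4); write m = 4s+2.
Then (4s+2)^4 + 2(4s+2)^3 - (4s+2)^2 - 2(4s+2) + 4 = 256s^4 + 640s^3 + 560s^2 + 200s + 28 = 4(64s^4 + 160s^3 + 140s^2 + 50s + 7).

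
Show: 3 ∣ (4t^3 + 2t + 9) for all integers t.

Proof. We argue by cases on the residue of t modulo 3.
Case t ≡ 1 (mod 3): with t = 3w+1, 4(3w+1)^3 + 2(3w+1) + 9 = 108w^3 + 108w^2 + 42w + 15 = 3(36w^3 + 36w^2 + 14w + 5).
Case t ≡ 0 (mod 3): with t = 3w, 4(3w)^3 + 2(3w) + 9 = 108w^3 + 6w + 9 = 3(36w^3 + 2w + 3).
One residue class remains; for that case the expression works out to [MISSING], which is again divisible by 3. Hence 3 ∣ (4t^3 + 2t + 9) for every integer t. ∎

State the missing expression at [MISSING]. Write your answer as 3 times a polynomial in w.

The residues treated are {1, 0}, so the missing case is t ≡ 2 (mod 3); write t = 3w+2.
Then 4(3w+2)^3 + 2(3w+2) + 9 = 108w^3 + 216w^2 + 150w + 45 = 3(36w^3 + 72w^2 + 50w + 15).

3(36w^3 + 72w^2 + 50w + 15)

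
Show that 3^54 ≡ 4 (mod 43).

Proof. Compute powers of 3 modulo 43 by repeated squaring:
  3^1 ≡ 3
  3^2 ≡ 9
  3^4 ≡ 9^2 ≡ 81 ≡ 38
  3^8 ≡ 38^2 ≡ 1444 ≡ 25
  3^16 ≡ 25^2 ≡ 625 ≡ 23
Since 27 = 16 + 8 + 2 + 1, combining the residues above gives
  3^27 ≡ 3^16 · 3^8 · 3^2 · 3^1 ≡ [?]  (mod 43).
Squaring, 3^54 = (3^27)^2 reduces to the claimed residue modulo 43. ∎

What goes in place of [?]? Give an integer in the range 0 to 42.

2

Multiply the listed residues: 23 · 25 · 9 · 3 = 575 → 5175 → 15525.
Reducing modulo 43: 15525 = 361·43 + 2, so 3^27 ≡ 2.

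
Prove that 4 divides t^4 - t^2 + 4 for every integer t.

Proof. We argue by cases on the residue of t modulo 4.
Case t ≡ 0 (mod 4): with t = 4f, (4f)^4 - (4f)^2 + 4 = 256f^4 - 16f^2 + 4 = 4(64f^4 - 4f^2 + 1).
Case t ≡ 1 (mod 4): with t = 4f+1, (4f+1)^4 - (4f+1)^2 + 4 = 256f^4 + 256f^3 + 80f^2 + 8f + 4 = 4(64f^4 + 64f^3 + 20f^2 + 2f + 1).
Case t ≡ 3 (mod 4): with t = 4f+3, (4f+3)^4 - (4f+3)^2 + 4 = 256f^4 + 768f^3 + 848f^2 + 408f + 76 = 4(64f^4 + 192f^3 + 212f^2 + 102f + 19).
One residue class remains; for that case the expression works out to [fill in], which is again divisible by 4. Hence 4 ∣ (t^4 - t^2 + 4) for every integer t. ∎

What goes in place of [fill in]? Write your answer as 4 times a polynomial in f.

4(64f^4 + 128f^3 + 92f^2 + 28f + 4)

The residues treated are {0, 1, 3}, so the missing case is t ≡ 2 (mod 4); write t = 4f+2.
Then (4f+2)^4 - (4f+2)^2 + 4 = 256f^4 + 512f^3 + 368f^2 + 112f + 16 = 4(64f^4 + 128f^3 + 92f^2 + 28f + 4).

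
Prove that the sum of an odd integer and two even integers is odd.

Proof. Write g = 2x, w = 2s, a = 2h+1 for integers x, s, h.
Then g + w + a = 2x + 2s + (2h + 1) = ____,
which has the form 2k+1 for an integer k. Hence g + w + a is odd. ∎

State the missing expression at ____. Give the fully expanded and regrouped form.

2x + 2s + (2h + 1) = 2h + 2s + 2x + 1
= 2(h + s + x) + 1.
Since h + s + x is an integer, the sum is of the form 2k+1 for an integer k.

2(h + s + x) + 1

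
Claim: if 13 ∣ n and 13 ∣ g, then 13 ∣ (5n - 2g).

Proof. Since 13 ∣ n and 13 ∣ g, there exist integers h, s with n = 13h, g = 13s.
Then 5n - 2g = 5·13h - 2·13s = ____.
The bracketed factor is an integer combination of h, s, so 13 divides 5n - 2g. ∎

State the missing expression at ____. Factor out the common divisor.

Pull the common 13 out of every term: 5·13h - 2·13s = 13(5h - 2s).
5h - 2s is an integer, which exhibits the divisibility.

13(5h - 2s)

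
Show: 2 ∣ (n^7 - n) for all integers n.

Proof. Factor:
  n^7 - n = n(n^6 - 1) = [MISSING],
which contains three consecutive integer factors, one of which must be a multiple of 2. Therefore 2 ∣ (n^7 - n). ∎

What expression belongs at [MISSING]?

(n - 1)n(n + 1)(n^4 + n^2 + 1)

n^6 - 1 = (n^2 - 1)(n^4 + n^2 + 1), and n^2 - 1 = (n-1)(n+1).
So n(n^6 - 1) = (n - 1)n(n + 1)(n^4 + n^2 + 1).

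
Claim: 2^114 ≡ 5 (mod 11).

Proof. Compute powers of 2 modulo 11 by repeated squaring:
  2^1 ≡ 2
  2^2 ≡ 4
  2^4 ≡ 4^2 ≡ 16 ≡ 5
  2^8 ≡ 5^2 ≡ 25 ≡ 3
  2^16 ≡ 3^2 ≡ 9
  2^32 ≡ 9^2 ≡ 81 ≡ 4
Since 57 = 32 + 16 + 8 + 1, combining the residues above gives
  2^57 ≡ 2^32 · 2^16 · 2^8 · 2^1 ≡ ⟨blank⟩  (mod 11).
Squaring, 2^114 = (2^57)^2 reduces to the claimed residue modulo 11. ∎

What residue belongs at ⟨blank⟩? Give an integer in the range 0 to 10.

Multiply the listed residues: 4 · 9 · 3 · 2 = 36 → 108 → 216.
Reducing modulo 11: 216 = 19·11 + 7, so 2^57 ≡ 7.

7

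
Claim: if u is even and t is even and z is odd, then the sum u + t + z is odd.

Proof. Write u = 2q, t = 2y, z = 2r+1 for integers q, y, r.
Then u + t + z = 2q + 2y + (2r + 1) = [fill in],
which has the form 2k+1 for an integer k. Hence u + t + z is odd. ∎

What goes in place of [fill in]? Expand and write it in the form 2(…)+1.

2(q + r + y) + 1

2q + 2y + (2r + 1) = 2q + 2r + 2y + 1
= 2(q + r + y) + 1.
Since q + r + y is an integer, the sum is of the form 2k+1 for an integer k.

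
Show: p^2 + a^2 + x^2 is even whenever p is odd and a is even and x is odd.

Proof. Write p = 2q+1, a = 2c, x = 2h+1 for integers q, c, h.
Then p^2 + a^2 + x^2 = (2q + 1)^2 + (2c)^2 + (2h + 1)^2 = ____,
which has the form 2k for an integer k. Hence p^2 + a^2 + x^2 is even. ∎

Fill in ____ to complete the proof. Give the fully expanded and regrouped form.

(2q + 1)^2 + (2c)^2 + (2h + 1)^2 = 4c^2 + 4h^2 + 4h + 4q^2 + 4q + 2
= 2(2c^2 + 2h^2 + 2h + 2q^2 + 2q + 1).
Since 2c^2 + 2h^2 + 2h + 2q^2 + 2q + 1 is an integer, the sum of squares is of the form 2k for an integer k.

2(2c^2 + 2h^2 + 2h + 2q^2 + 2q + 1)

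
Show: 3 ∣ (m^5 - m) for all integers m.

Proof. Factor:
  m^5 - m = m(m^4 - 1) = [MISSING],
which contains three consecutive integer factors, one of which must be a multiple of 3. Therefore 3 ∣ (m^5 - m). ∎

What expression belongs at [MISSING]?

(m - 1)m(m + 1)(m^2 + 1)

m^4 - 1 = (m^2 - 1)(m^2 + 1), and m^2 - 1 = (m-1)(m+1).
So m(m^4 - 1) = (m - 1)m(m + 1)(m^2 + 1).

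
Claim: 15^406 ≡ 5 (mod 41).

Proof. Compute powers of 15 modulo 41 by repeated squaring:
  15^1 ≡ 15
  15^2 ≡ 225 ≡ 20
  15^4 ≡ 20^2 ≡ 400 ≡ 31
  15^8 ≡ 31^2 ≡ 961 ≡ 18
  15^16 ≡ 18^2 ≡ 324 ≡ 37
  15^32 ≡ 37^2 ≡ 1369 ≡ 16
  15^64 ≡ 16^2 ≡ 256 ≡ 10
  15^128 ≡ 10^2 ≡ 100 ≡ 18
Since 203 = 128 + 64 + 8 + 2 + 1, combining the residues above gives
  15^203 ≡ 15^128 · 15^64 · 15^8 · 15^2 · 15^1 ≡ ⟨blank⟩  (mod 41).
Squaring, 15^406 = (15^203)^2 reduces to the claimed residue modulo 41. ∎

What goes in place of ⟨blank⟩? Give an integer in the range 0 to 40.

13

Multiply the listed residues: 18 · 10 · 18 · 20 · 15 = 180 → 3240 → 64800 → 972000.
Reducing modulo 41: 972000 = 23707·41 + 13, so 15^203 ≡ 13.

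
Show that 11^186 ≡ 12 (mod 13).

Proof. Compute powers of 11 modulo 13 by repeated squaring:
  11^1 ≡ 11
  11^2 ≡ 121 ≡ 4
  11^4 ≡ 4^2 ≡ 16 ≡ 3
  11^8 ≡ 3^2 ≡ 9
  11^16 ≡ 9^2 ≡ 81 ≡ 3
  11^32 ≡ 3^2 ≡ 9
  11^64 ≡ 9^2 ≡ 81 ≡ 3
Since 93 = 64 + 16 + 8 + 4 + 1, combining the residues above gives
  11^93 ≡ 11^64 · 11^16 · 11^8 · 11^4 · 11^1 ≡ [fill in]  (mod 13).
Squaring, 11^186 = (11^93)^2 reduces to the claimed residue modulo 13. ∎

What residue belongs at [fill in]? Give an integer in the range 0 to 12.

8

Multiply the listed residues: 3 · 3 · 9 · 3 · 11 = 9 → 81 → 243 → 2673.
Reducing modulo 13: 2673 = 205·13 + 8, so 11^93 ≡ 8.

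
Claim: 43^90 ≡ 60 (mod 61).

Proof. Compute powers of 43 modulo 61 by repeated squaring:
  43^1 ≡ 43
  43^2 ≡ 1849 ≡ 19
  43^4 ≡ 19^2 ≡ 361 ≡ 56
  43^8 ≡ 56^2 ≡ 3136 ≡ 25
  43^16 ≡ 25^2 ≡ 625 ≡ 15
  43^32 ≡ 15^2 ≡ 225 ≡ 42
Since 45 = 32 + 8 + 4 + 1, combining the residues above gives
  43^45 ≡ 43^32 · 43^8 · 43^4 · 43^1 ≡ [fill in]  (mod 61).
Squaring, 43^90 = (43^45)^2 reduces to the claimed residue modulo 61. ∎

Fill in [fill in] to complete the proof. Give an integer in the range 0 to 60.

11

Multiply the listed residues: 42 · 25 · 56 · 43 = 1050 → 58800 → 2528400.
Reducing modulo 61: 2528400 = 41449·61 + 11, so 43^45 ≡ 11.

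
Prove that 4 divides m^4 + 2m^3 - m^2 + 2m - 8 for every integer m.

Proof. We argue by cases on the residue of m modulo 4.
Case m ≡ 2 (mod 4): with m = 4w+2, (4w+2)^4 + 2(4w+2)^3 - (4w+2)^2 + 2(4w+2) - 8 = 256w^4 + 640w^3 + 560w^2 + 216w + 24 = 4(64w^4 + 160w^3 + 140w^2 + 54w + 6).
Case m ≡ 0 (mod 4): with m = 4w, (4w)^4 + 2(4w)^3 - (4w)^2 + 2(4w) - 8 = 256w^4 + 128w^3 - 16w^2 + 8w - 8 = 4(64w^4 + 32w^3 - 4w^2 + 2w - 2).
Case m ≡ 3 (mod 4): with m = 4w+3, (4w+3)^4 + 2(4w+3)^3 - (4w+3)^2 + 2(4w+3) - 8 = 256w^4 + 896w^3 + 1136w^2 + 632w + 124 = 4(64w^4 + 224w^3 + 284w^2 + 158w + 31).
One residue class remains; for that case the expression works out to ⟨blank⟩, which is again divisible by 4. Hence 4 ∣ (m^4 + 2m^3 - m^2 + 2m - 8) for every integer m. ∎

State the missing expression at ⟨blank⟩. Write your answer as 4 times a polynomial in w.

4(64w^4 + 96w^3 + 44w^2 + 10w - 1)

Only m ≡ 1 (mod 4) is unaccounted for. Put m = 4w+1:
(4w+1)^4 + 2(4w+1)^3 - (4w+1)^2 + 2(4w+1) - 8 expands to 256w^4 + 384w^3 + 176w^2 + 40w - 4,
and factoring out 4 leaves 4(64w^4 + 96w^3 + 44w^2 + 10w - 1).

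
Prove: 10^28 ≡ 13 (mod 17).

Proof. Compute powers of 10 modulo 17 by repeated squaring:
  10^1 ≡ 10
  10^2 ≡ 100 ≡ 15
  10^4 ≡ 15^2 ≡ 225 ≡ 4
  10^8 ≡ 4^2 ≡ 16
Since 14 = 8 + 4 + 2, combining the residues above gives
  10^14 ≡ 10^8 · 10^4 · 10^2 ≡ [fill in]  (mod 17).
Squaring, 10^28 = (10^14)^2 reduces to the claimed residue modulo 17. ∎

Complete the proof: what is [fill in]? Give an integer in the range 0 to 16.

Multiply the listed residues: 16 · 4 · 15 = 64 → 960.
Reducing modulo 17: 960 = 56·17 + 8, so 10^14 ≡ 8.

8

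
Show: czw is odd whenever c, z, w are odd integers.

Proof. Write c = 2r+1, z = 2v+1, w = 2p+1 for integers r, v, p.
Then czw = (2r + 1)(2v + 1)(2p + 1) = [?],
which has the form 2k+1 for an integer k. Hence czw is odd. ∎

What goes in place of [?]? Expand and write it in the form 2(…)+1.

Expanding: (2r + 1)(2v + 1)(2p + 1) = 8prv + 4pr + 4pv + 2p + 4rv + 2r + 2v + 1.
Every term except the constant is even, so this is 2(4prv + 2pr + 2pv + p + 2rv + r + v) + 1,
and 4prv + 2pr + 2pv + p + 2rv + r + v ∈ ℤ gives the required form.

2(4prv + 2pr + 2pv + p + 2rv + r + v) + 1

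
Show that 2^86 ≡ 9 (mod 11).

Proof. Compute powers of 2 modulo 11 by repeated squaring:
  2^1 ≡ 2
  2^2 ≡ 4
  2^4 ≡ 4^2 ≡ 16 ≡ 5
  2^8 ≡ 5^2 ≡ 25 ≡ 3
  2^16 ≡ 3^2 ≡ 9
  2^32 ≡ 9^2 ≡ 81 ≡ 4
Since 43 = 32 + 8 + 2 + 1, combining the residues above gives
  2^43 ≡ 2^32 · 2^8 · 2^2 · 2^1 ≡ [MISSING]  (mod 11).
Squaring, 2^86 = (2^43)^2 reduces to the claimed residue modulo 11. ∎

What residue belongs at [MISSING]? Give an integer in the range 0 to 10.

2^32 · 2^8 · 2^2 · 2^1 ≡ 4 · 3 · 4 · 2 = 96.
96 mod 11 = 8, so 2^43 ≡ 8 (mod 11).

8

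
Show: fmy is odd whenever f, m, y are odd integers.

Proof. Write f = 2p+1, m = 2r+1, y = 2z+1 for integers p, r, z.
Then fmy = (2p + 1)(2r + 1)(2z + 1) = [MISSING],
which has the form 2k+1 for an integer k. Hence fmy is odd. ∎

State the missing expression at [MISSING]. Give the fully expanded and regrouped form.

Expanding: (2p + 1)(2r + 1)(2z + 1) = 8prz + 4pr + 4pz + 2p + 4rz + 2r + 2z + 1.
Every term except the constant is even, so this is 2(4prz + 2pr + 2pz + p + 2rz + r + z) + 1,
and 4prz + 2pr + 2pz + p + 2rz + r + z ∈ ℤ gives the required form.

2(4prz + 2pr + 2pz + p + 2rz + r + z) + 1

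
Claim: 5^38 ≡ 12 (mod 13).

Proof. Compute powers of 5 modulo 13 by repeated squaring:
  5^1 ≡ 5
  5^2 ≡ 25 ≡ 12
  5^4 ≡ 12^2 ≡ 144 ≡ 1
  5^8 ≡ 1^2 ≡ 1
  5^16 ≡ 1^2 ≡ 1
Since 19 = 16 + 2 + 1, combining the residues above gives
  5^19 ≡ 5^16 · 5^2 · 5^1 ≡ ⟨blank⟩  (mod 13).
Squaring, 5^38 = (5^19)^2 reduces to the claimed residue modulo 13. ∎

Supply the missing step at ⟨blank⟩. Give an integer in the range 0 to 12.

8

5^16 · 5^2 · 5^1 ≡ 1 · 12 · 5 = 60.
60 mod 13 = 8, so 5^19 ≡ 8 (mod 13).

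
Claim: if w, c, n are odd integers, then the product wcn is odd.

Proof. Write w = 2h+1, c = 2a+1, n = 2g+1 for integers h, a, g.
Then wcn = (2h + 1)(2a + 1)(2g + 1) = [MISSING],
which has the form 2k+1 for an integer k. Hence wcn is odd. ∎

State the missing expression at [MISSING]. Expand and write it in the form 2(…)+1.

2(4agh + 2ag + 2ah + a + 2gh + g + h) + 1

Expanding: (2h + 1)(2a + 1)(2g + 1) = 8agh + 4ag + 4ah + 2a + 4gh + 2g + 2h + 1.
Every term except the constant is even, so this is 2(4agh + 2ag + 2ah + a + 2gh + g + h) + 1,
and 4agh + 2ag + 2ah + a + 2gh + g + h ∈ ℤ gives the required form.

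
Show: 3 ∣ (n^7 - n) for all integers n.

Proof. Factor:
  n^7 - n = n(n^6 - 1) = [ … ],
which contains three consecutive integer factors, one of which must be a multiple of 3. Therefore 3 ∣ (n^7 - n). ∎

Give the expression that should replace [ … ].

n^6 - 1 = (n^2 - 1)(n^4 + n^2 + 1), and n^2 - 1 = (n-1)(n+1).
So n(n^6 - 1) = (n - 1)n(n + 1)(n^4 + n^2 + 1).

(n - 1)n(n + 1)(n^4 + n^2 + 1)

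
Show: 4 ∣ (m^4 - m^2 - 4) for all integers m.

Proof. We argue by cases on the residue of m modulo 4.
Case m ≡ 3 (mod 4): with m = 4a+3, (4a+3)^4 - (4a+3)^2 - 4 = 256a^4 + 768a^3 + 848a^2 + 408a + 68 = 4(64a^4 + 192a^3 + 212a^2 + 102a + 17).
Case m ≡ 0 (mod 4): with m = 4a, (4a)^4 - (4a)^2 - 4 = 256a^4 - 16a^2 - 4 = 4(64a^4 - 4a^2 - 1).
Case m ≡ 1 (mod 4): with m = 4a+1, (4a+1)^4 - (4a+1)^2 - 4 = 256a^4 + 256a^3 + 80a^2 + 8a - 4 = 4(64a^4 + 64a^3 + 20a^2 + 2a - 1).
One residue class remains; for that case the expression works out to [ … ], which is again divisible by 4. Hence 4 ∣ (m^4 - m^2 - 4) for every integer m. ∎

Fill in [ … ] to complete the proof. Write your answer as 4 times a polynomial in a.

The residues treated are {3, 0, 1}, so the missing case is m ≡ 2 (mod 4); write m = 4a+2.
Then (4a+2)^4 - (4a+2)^2 - 4 = 256a^4 + 512a^3 + 368a^2 + 112a + 8 = 4(64a^4 + 128a^3 + 92a^2 + 28a + 2).

4(64a^4 + 128a^3 + 92a^2 + 28a + 2)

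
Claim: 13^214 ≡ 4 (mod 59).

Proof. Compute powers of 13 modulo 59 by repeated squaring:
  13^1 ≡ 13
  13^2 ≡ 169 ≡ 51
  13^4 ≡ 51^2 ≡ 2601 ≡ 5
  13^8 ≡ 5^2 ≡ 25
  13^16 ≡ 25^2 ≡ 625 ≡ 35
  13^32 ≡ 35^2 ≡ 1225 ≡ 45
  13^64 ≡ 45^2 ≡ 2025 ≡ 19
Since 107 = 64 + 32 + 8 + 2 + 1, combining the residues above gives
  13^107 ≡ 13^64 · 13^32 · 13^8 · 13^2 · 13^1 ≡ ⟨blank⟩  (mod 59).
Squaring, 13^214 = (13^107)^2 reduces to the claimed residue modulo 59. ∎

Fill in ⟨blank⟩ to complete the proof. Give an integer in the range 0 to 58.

2

13^64 · 13^32 · 13^8 · 13^2 · 13^1 ≡ 19 · 45 · 25 · 51 · 13 = 14171625.
14171625 mod 59 = 2, so 13^107 ≡ 2 (mod 59).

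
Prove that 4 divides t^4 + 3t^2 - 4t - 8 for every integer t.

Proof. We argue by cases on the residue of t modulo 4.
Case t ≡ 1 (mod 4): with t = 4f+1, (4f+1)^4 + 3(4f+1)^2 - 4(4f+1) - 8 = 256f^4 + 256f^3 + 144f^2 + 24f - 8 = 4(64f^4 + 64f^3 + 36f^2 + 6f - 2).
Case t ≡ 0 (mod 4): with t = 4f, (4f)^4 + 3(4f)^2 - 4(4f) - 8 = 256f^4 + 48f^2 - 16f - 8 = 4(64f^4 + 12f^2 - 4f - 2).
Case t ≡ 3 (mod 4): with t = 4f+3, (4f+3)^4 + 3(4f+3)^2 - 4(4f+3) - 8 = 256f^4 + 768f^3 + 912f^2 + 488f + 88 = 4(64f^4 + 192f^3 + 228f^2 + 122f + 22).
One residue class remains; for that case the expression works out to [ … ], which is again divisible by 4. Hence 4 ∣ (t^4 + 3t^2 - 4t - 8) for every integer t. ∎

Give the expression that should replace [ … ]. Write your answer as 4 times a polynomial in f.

Only t ≡ 2 (mod 4) is unaccounted for. Put t = 4f+2:
(4f+2)^4 + 3(4f+2)^2 - 4(4f+2) - 8 expands to 256f^4 + 512f^3 + 432f^2 + 160f + 12,
and factoring out 4 leaves 4(64f^4 + 128f^3 + 108f^2 + 40f + 3).

4(64f^4 + 128f^3 + 108f^2 + 40f + 3)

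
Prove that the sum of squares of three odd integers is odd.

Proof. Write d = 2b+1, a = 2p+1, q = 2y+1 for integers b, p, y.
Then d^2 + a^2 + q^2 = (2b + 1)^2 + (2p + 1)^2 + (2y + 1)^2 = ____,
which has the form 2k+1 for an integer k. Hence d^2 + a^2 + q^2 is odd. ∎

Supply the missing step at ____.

(2b + 1)^2 + (2p + 1)^2 + (2y + 1)^2 = 4b^2 + 4b + 4p^2 + 4p + 4y^2 + 4y + 3
= 2(2b^2 + 2b + 2p^2 + 2p + 2y^2 + 2y + 1) + 1.
Since 2b^2 + 2b + 2p^2 + 2p + 2y^2 + 2y + 1 is an integer, the sum of squares is of the form 2k+1 for an integer k.

2(2b^2 + 2b + 2p^2 + 2p + 2y^2 + 2y + 1) + 1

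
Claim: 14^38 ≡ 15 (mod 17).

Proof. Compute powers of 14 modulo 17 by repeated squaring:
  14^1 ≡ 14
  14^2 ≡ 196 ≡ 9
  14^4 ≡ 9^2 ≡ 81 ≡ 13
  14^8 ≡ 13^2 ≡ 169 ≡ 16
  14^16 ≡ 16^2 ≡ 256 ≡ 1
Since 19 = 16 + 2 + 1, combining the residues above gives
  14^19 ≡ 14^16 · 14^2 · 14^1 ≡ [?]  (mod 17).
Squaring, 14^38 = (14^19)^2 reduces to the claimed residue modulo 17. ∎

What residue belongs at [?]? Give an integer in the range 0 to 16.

14^16 · 14^2 · 14^1 ≡ 1 · 9 · 14 = 126.
126 mod 17 = 7, so 14^19 ≡ 7 (mod 17).

7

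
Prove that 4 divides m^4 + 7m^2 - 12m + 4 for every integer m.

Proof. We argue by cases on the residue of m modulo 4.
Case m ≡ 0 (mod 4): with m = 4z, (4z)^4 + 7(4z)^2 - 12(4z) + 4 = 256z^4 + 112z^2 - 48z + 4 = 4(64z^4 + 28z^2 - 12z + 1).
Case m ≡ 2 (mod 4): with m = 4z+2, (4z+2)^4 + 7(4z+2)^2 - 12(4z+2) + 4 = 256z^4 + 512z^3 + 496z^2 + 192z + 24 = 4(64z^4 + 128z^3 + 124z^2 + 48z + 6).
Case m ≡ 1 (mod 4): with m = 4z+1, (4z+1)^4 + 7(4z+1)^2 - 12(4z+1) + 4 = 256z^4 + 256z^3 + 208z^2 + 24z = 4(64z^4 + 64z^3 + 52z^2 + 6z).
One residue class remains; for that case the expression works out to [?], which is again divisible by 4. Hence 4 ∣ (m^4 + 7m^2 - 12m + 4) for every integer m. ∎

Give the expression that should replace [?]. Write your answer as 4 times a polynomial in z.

4(64z^4 + 192z^3 + 244z^2 + 138z + 28)

The residues treated are {0, 2, 1}, so the missing case is m ≡ 3 (mod 4); write m = 4z+3.
Then (4z+3)^4 + 7(4z+3)^2 - 12(4z+3) + 4 = 256z^4 + 768z^3 + 976z^2 + 552z + 112 = 4(64z^4 + 192z^3 + 244z^2 + 138z + 28).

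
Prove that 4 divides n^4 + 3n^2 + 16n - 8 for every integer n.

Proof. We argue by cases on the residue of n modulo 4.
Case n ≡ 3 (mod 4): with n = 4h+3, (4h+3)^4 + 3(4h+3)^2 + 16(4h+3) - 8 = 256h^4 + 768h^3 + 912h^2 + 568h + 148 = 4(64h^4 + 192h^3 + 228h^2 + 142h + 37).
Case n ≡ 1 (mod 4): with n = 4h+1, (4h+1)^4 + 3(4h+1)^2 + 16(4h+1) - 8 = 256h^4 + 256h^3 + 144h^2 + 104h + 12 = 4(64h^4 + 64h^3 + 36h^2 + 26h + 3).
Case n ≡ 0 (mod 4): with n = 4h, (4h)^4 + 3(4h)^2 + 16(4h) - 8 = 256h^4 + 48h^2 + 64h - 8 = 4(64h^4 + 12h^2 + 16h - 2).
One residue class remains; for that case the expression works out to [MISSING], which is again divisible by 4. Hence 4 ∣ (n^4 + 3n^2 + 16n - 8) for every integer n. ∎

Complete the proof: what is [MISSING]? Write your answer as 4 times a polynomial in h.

Only n ≡ 2 (mod 4) is unaccounted for. Put n = 4h+2:
(4h+2)^4 + 3(4h+2)^2 + 16(4h+2) - 8 expands to 256h^4 + 512h^3 + 432h^2 + 240h + 52,
and factoring out 4 leaves 4(64h^4 + 128h^3 + 108h^2 + 60h + 13).

4(64h^4 + 128h^3 + 108h^2 + 60h + 13)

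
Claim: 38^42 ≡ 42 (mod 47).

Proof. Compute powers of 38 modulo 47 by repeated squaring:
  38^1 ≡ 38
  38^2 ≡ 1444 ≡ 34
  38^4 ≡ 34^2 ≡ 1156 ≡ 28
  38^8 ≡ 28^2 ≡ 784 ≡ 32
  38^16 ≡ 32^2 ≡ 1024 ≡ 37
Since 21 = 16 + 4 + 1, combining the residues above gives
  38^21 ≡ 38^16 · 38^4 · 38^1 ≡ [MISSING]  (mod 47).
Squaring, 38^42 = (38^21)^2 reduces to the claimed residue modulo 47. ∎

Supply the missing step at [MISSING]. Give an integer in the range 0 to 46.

38^16 · 38^4 · 38^1 ≡ 37 · 28 · 38 = 39368.
39368 mod 47 = 29, so 38^21 ≡ 29 (mod 47).

29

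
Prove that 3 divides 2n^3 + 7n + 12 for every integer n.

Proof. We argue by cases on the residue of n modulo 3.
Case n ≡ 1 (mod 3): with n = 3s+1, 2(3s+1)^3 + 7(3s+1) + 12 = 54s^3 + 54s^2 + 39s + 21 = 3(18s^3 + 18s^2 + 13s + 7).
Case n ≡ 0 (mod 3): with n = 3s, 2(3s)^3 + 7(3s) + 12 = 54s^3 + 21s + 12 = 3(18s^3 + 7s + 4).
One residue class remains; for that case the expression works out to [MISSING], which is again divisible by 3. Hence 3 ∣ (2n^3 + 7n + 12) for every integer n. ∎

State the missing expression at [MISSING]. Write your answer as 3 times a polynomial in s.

The residues treated are {1, 0}, so the missing case is n ≡ 2 (mod 3); write n = 3s+2.
Then 2(3s+2)^3 + 7(3s+2) + 12 = 54s^3 + 108s^2 + 93s + 42 = 3(18s^3 + 36s^2 + 31s + 14).

3(18s^3 + 36s^2 + 31s + 14)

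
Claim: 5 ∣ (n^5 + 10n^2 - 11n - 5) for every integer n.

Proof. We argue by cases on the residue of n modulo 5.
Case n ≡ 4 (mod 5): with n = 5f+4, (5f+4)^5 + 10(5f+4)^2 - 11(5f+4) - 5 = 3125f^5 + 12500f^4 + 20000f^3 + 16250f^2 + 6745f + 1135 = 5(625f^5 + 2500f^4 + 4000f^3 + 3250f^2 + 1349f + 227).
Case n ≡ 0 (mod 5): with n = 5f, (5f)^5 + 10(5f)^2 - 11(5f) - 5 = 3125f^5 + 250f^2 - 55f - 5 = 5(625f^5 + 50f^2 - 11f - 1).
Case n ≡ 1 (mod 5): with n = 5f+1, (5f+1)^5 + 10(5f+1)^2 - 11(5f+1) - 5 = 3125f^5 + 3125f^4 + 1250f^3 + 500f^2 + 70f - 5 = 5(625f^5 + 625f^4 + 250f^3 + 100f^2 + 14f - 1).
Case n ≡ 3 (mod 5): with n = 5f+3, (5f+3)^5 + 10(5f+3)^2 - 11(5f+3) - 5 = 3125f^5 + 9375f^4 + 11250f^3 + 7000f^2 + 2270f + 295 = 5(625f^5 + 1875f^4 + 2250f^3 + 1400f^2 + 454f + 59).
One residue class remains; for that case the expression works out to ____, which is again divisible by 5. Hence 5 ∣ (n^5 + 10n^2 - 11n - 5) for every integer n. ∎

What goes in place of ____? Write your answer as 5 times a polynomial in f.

5(625f^5 + 1250f^4 + 1000f^3 + 450f^2 + 109f + 9)

The residues treated are {4, 0, 1, 3}, so the missing case is n ≡ 2 (mod 5); write n = 5f+2.
Then (5f+2)^5 + 10(5f+2)^2 - 11(5f+2) - 5 = 3125f^5 + 6250f^4 + 5000f^3 + 2250f^2 + 545f + 45 = 5(625f^5 + 1250f^4 + 1000f^3 + 450f^2 + 109f + 9).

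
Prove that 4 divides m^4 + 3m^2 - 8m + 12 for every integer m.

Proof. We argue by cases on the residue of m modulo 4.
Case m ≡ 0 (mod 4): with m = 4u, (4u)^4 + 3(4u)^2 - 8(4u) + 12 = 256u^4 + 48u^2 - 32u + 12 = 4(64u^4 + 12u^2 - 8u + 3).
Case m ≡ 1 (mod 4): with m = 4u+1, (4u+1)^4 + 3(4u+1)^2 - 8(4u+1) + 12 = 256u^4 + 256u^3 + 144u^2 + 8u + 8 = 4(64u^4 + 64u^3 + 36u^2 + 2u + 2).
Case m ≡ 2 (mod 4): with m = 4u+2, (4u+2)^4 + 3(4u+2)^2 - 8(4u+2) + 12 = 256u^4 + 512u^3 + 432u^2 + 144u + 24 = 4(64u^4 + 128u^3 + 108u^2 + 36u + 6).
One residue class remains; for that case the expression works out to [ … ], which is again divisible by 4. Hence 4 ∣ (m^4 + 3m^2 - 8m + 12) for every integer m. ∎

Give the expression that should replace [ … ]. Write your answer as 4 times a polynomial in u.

The residues treated are {0, 1, 2}, so the missing case is m ≡ 3 (mod 4); write m = 4u+3.
Then (4u+3)^4 + 3(4u+3)^2 - 8(4u+3) + 12 = 256u^4 + 768u^3 + 912u^2 + 472u + 96 = 4(64u^4 + 192u^3 + 228u^2 + 118u + 24).

4(64u^4 + 192u^3 + 228u^2 + 118u + 24)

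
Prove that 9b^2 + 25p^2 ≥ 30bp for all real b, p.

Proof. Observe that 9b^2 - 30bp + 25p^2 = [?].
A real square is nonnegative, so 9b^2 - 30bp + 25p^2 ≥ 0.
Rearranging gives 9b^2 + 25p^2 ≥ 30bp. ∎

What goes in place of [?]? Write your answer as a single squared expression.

9b^2 - 30bp + 25p^2 is a perfect-square trinomial: the outer terms are (3b)^2 and (5p)^2, and the cross term is -2·3b·5p.
So 9b^2 - 30bp + 25p^2 = (3b - 5p)^2 ≥ 0.

(3b - 5p)^2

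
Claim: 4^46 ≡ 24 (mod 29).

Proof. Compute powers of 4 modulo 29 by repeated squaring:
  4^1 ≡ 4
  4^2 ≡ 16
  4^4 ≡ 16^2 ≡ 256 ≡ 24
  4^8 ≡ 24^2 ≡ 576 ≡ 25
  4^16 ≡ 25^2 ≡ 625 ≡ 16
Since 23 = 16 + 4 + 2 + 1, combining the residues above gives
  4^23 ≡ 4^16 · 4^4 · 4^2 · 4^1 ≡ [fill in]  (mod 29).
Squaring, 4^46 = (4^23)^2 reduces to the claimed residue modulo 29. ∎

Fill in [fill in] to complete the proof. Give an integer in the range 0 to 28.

13

Multiply the listed residues: 16 · 24 · 16 · 4 = 384 → 6144 → 24576.
Reducing modulo 29: 24576 = 847·29 + 13, so 4^23 ≡ 13.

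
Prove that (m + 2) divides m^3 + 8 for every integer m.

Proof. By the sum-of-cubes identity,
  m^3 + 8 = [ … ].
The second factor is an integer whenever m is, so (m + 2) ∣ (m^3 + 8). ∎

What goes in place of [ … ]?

a^3 + b^3 = (a + b)(a^2 - ab + b^2). With a = m, b = 2:
m^3 + 8 = (m + 2)(m^2 - 2m + 4).

(m + 2)(m^2 - 2m + 4)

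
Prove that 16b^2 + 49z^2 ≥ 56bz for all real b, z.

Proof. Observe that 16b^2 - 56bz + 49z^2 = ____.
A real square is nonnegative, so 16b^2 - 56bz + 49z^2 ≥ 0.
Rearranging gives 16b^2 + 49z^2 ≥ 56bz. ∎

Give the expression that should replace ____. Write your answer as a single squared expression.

The leading and trailing coefficients are 4^2 and 7^2, and 56 = 2·4·7, so the trinomial is (4b - 7z)^2.
Hence 16b^2 - 56bz + 49z^2 ≥ 0.

(4b - 7z)^2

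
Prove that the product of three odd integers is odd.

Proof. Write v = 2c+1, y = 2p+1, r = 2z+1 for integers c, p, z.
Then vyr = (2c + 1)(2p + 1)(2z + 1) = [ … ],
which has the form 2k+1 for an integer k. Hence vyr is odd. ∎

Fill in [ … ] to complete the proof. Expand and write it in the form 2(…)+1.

Expanding: (2c + 1)(2p + 1)(2z + 1) = 8cpz + 4cp + 4cz + 2c + 4pz + 2p + 2z + 1.
Every term except the constant is even, so this is 2(4cpz + 2cp + 2cz + c + 2pz + p + z) + 1,
and 4cpz + 2cp + 2cz + c + 2pz + p + z ∈ ℤ gives the required form.

2(4cpz + 2cp + 2cz + c + 2pz + p + z) + 1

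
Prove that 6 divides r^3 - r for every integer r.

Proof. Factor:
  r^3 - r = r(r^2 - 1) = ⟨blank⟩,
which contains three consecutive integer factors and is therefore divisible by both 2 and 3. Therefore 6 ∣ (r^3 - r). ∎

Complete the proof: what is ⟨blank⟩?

r(r^2 - 1) = r(r - 1)(r + 1) = (r - 1)r(r + 1).
These three factors are consecutive integers, so their product is divisible by 6.

(r - 1)r(r + 1)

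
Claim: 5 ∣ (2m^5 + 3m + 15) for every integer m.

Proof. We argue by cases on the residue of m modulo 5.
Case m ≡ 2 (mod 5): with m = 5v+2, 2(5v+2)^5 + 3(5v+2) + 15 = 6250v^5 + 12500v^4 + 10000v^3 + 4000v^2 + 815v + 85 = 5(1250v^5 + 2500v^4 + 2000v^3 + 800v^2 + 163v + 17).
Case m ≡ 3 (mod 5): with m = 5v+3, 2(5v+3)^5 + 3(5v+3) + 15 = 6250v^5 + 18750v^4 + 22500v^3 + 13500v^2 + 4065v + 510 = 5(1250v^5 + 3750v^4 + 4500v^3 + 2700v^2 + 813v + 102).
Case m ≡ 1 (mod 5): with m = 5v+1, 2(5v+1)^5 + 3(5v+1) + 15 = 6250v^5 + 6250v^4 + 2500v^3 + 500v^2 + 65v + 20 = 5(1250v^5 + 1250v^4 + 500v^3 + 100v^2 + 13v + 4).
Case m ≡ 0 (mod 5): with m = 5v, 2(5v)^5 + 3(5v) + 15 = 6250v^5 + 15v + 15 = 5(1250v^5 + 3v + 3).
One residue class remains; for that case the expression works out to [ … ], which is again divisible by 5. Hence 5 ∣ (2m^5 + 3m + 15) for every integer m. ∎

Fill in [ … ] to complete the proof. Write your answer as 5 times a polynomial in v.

The residues treated are {2, 3, 1, 0}, so the missing case is m ≡ 4 (mod 5); write m = 5v+4.
Then 2(5v+4)^5 + 3(5v+4) + 15 = 6250v^5 + 25000v^4 + 40000v^3 + 32000v^2 + 12815v + 2075 = 5(1250v^5 + 5000v^4 + 8000v^3 + 6400v^2 + 2563v + 415).

5(1250v^5 + 5000v^4 + 8000v^3 + 6400v^2 + 2563v + 415)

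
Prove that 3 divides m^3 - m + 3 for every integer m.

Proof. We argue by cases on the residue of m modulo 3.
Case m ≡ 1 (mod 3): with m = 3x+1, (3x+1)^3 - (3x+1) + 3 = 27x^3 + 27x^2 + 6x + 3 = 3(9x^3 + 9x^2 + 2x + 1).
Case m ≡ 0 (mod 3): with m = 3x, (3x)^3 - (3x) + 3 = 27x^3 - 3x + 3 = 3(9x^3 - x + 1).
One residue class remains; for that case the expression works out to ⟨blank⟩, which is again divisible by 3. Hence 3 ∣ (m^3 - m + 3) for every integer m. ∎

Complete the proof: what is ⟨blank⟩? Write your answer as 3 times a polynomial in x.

Only m ≡ 2 (mod 3) is unaccounted for. Put m = 3x+2:
(3x+2)^3 - (3x+2) + 3 expands to 27x^3 + 54x^2 + 33x + 9,
and factoring out 3 leaves 3(9x^3 + 18x^2 + 11x + 3).

3(9x^3 + 18x^2 + 11x + 3)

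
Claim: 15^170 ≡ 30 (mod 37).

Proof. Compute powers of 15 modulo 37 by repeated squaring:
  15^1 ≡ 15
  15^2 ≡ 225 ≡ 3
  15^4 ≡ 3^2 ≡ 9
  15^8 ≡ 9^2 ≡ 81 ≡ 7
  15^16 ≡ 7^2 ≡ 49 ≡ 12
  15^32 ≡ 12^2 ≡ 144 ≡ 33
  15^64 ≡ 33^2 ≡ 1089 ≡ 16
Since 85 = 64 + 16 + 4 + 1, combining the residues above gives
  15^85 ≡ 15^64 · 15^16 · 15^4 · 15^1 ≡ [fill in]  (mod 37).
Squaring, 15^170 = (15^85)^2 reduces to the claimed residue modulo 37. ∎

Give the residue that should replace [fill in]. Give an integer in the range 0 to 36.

Multiply the listed residues: 16 · 12 · 9 · 15 = 192 → 1728 → 25920.
Reducing modulo 37: 25920 = 700·37 + 20, so 15^85 ≡ 20.

20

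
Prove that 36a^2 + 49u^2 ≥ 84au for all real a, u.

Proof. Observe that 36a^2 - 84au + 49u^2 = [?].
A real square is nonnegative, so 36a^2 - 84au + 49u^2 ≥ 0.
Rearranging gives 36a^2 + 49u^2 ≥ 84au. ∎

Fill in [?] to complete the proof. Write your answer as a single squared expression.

(6a - 7u)^2

36a^2 - 84au + 49u^2 is a perfect-square trinomial: the outer terms are (6a)^2 and (7u)^2, and the cross term is -2·6a·7u.
So 36a^2 - 84au + 49u^2 = (6a - 7u)^2 ≥ 0.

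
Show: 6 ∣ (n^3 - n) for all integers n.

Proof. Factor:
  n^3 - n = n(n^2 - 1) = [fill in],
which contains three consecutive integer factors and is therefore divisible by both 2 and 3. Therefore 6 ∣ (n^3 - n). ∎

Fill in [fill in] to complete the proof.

n(n^2 - 1) = n(n - 1)(n + 1) = (n - 1)n(n + 1).
These three factors are consecutive integers, so their product is divisible by 6.

(n - 1)n(n + 1)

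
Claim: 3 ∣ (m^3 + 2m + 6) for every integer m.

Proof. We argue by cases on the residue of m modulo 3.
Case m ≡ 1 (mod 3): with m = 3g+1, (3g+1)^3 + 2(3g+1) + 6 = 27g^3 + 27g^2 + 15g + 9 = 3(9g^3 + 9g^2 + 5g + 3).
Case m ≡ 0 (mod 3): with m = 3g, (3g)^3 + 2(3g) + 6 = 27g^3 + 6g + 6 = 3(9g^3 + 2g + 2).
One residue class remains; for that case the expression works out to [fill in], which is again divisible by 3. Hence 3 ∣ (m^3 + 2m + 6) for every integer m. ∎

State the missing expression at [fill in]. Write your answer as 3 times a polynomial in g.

The residues treated are {1, 0}, so the missing case is m ≡ 2 (mod 3); write m = 3g+2.
Then (3g+2)^3 + 2(3g+2) + 6 = 27g^3 + 54g^2 + 42g + 18 = 3(9g^3 + 18g^2 + 14g + 6).

3(9g^3 + 18g^2 + 14g + 6)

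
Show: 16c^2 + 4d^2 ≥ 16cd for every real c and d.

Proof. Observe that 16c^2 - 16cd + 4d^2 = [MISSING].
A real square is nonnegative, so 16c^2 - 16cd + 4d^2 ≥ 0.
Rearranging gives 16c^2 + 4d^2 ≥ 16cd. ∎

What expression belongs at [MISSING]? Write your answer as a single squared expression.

(4c - 2d)^2

16c^2 - 16cd + 4d^2 is a perfect-square trinomial: the outer terms are (4c)^2 and (2d)^2, and the cross term is -2·4c·2d.
So 16c^2 - 16cd + 4d^2 = (4c - 2d)^2 ≥ 0.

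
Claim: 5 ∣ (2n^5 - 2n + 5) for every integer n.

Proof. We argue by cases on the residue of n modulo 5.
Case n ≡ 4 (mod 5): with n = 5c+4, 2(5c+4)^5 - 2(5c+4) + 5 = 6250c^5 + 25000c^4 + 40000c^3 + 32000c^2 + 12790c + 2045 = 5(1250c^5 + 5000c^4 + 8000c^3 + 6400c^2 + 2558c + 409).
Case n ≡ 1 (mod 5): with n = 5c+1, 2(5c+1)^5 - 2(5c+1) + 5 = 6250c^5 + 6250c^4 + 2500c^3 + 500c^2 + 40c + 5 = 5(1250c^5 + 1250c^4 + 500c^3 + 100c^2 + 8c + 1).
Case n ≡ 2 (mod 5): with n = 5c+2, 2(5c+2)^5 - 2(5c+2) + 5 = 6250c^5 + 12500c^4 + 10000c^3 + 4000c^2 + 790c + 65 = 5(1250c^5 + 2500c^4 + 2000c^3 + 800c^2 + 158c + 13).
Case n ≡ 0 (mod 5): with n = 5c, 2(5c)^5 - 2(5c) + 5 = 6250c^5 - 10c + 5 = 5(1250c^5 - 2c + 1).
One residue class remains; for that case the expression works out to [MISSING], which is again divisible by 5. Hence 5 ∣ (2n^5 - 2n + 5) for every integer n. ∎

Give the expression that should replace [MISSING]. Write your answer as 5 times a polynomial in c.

5(1250c^5 + 3750c^4 + 4500c^3 + 2700c^2 + 808c + 97)

Only n ≡ 3 (mod 5) is unaccounted for. Put n = 5c+3:
2(5c+3)^5 - 2(5c+3) + 5 expands to 6250c^5 + 18750c^4 + 22500c^3 + 13500c^2 + 4040c + 485,
and factoring out 5 leaves 5(1250c^5 + 3750c^4 + 4500c^3 + 2700c^2 + 808c + 97).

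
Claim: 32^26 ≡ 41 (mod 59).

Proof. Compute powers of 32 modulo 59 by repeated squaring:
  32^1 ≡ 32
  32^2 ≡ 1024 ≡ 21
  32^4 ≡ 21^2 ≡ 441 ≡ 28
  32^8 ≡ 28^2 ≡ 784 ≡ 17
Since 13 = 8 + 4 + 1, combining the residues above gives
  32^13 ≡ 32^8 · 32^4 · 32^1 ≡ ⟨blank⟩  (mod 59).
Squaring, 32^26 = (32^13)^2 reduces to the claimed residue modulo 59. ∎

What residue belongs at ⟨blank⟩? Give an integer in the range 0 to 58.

10

32^8 · 32^4 · 32^1 ≡ 17 · 28 · 32 = 15232.
15232 mod 59 = 10, so 32^13 ≡ 10 (mod 59).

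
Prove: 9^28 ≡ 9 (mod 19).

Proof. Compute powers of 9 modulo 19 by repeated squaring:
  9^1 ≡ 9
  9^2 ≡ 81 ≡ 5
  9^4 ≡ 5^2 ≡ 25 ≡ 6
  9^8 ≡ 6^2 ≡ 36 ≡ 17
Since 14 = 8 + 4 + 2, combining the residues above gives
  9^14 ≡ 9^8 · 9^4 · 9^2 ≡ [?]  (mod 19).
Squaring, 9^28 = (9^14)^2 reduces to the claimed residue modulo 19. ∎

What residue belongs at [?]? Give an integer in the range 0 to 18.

9^8 · 9^4 · 9^2 ≡ 17 · 6 · 5 = 510.
510 mod 19 = 16, so 9^14 ≡ 16 (mod 19).

16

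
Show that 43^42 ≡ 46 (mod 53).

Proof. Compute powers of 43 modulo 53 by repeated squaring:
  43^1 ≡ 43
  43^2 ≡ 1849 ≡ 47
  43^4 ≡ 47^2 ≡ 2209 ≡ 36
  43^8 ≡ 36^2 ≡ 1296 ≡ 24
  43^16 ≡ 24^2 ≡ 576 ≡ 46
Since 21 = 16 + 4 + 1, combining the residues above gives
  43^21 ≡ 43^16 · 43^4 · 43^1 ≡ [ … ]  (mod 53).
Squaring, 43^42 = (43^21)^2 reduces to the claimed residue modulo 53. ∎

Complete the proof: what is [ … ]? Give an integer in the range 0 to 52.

43^16 · 43^4 · 43^1 ≡ 46 · 36 · 43 = 71208.
71208 mod 53 = 29, so 43^21 ≡ 29 (mod 53).

29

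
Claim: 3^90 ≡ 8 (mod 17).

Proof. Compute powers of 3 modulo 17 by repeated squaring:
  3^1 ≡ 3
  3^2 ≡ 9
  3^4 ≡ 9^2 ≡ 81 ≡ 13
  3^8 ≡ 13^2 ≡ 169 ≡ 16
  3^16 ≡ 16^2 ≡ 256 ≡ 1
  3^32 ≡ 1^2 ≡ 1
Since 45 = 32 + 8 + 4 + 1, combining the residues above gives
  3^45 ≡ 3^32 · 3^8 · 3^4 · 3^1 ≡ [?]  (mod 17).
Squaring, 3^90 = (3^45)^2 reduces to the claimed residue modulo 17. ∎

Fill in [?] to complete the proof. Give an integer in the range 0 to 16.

3^32 · 3^8 · 3^4 · 3^1 ≡ 1 · 16 · 13 · 3 = 624.
624 mod 17 = 12, so 3^45 ≡ 12 (mod 17).

12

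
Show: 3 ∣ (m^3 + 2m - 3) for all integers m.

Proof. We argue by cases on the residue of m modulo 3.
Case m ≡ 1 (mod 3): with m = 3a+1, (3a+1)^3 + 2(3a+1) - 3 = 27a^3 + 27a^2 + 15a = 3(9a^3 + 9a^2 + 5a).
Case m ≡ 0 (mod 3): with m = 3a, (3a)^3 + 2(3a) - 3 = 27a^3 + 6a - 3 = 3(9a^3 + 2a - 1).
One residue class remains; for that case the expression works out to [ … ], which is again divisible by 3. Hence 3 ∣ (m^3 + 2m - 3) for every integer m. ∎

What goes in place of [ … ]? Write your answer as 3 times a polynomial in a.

Only m ≡ 2 (mod 3) is unaccounted for. Put m = 3a+2:
(3a+2)^3 + 2(3a+2) - 3 expands to 27a^3 + 54a^2 + 42a + 9,
and factoring out 3 leaves 3(9a^3 + 18a^2 + 14a + 3).

3(9a^3 + 18a^2 + 14a + 3)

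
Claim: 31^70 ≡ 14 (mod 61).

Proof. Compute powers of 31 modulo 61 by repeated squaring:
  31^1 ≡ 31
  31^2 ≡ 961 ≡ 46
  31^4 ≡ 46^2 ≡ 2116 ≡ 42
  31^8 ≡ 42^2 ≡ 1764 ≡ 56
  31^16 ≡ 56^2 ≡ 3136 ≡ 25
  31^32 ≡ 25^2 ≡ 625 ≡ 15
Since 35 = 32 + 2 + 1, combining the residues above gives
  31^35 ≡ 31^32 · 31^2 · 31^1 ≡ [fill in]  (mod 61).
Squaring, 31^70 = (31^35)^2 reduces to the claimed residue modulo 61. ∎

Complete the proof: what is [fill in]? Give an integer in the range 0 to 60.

40

Multiply the listed residues: 15 · 46 · 31 = 690 → 21390.
Reducing modulo 61: 21390 = 350·61 + 40, so 31^35 ≡ 40.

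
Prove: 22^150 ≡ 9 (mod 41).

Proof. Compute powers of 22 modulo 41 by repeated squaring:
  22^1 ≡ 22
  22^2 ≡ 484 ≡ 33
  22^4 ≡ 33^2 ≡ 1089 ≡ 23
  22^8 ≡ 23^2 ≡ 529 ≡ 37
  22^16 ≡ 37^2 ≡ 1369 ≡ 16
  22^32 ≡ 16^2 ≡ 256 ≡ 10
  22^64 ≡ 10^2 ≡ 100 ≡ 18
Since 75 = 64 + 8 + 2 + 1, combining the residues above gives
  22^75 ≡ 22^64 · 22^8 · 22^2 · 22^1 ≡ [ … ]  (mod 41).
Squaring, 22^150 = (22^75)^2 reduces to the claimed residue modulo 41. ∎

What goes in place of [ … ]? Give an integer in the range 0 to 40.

3

22^64 · 22^8 · 22^2 · 22^1 ≡ 18 · 37 · 33 · 22 = 483516.
483516 mod 41 = 3, so 22^75 ≡ 3 (mod 41).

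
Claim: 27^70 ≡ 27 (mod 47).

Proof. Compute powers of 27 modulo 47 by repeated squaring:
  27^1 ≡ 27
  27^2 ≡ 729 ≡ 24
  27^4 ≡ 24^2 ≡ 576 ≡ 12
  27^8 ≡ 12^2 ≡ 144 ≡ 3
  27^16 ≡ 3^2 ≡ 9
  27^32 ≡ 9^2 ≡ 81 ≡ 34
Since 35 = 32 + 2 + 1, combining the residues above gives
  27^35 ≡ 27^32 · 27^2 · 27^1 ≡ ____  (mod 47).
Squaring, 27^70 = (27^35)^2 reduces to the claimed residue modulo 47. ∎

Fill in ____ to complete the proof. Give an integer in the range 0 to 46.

27^32 · 27^2 · 27^1 ≡ 34 · 24 · 27 = 22032.
22032 mod 47 = 36, so 27^35 ≡ 36 (mod 47).

36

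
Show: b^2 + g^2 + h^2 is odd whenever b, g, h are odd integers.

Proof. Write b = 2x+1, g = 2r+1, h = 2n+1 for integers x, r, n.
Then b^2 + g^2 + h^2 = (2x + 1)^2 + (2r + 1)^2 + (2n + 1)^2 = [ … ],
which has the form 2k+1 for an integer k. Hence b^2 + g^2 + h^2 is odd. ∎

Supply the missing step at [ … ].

Expanding: (2x + 1)^2 + (2r + 1)^2 + (2n + 1)^2 = 4n^2 + 4n + 4r^2 + 4r + 4x^2 + 4x + 3.
Every term except the constant is even, so this is 2(2n^2 + 2n + 2r^2 + 2r + 2x^2 + 2x + 1) + 1,
and 2n^2 + 2n + 2r^2 + 2r + 2x^2 + 2x + 1 ∈ ℤ gives the required form.

2(2n^2 + 2n + 2r^2 + 2r + 2x^2 + 2x + 1) + 1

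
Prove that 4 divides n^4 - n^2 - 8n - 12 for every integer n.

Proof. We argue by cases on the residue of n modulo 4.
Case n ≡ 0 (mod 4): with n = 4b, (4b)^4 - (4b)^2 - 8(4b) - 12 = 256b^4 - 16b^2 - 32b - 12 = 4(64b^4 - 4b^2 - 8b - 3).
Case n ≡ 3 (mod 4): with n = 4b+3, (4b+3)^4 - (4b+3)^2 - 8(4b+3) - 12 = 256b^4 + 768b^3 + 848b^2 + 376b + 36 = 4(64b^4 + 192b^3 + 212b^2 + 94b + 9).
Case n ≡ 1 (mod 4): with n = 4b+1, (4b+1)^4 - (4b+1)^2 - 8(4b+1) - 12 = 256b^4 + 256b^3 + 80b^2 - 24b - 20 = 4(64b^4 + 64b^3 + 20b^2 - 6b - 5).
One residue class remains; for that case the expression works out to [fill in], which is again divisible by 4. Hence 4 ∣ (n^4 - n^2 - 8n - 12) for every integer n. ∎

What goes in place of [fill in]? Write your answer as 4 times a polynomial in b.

Only n ≡ 2 (mod 4) is unaccounted for. Put n = 4b+2:
(4b+2)^4 - (4b+2)^2 - 8(4b+2) - 12 expands to 256b^4 + 512b^3 + 368b^2 + 80b - 16,
and factoring out 4 leaves 4(64b^4 + 128b^3 + 92b^2 + 20b - 4).

4(64b^4 + 128b^3 + 92b^2 + 20b - 4)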